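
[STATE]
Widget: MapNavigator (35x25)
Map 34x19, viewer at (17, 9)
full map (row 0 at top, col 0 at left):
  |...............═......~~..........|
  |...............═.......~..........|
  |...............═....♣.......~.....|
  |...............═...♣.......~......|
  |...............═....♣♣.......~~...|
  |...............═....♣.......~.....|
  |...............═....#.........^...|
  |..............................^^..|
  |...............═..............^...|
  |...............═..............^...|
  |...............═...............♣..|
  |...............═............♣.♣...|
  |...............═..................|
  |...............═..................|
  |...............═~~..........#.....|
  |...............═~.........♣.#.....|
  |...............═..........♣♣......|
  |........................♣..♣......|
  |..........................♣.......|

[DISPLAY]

                                   
                                   
                                   
...............═......~~.......... 
...............═.......~.......... 
...............═....♣.......~..... 
...............═...♣.......~...... 
...............═....♣♣.......~~... 
...............═....♣.......~..... 
...............═....#.........^... 
..............................^^.. 
...............═..............^... 
...............═.@............^... 
...............═...............♣.. 
...............═............♣.♣... 
...............═.................. 
...............═.................. 
...............═~~..........#..... 
...............═~.........♣.#..... 
...............═..........♣♣...... 
........................♣..♣...... 
..........................♣....... 
                                   
                                   
                                   


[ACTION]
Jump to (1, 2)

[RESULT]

                                   
                                   
                                   
                                   
                                   
                                   
                                   
                                   
                                   
                                   
                ...............═...
                ...............═...
                .@.............═...
                ...............═...
                ...............═...
                ...............═...
                ...............═...
                ...................
                ...............═...
                ...............═...
                ...............═...
                ...............═...
                ...............═...
                ...............═...
                ...............═~~.


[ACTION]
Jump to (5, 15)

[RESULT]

            ...............═...♣...
            ...............═....♣♣.
            ...............═....♣..
            ...............═....#..
            .......................
            ...............═.......
            ...............═.......
            ...............═.......
            ...............═.......
            ...............═.......
            ...............═.......
            ...............═~~.....
            .....@.........═~......
            ...............═.......
            .......................
            .......................
                                   
                                   
                                   
                                   
                                   
                                   
                                   
                                   
                                   


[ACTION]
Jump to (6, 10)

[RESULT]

                                   
                                   
           ...............═......~~
           ...............═.......~
           ...............═....♣...
           ...............═...♣....
           ...............═....♣♣..
           ...............═....♣...
           ...............═....#...
           ........................
           ...............═........
           ...............═........
           ......@........═........
           ...............═........
           ...............═........
           ...............═........
           ...............═~~......
           ...............═~.......
           ...............═........
           ........................
           ........................
                                   
                                   
                                   
                                   


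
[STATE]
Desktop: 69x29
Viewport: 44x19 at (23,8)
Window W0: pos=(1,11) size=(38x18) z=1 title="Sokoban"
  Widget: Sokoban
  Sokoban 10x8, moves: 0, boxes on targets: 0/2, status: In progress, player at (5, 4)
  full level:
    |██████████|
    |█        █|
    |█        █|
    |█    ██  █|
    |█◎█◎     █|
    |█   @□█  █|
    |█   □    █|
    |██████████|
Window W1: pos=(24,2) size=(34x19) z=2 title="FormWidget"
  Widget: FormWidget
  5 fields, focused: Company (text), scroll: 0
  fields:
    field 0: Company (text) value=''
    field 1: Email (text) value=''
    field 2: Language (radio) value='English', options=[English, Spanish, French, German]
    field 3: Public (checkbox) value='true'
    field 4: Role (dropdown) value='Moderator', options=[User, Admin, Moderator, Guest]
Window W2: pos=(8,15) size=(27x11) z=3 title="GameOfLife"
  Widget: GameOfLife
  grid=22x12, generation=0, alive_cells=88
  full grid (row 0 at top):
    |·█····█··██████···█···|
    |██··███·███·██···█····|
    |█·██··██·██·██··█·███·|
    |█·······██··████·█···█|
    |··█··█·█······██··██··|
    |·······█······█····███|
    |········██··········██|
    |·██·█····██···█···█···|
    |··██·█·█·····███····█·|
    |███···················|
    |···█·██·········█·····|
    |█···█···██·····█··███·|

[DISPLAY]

 ┃  Public:     [x]               ┃         
 ┃  Role:       [Moderator      ▼]┃         
 ┃                                ┃         
━┃                                ┃         
 ┃                                ┃         
─┃                                ┃         
 ┃                                ┃         
━━━━━━━━━━━┓                      ┃         
           ┃                      ┃         
───────────┨                      ┃         
           ┃                      ┃         
██·█···█   ┃                      ┃         
██··██··   ┃━━━━━━━━━━━━━━━━━━━━━━┛         
█····███   ┃   ┃                            
······██   ┃   ┃                            
█···█···   ┃   ┃                            
██····█·   ┃   ┃                            
━━━━━━━━━━━┛   ┃                            
               ┃                            


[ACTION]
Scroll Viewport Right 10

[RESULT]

  Public:     [x]               ┃           
  Role:       [Moderator      ▼]┃           
                                ┃           
                                ┃           
                                ┃           
                                ┃           
                                ┃           
━━━━━━━━━┓                      ┃           
         ┃                      ┃           
─────────┨                      ┃           
         ┃                      ┃           
·█···█   ┃                      ┃           
··██··   ┃━━━━━━━━━━━━━━━━━━━━━━┛           
···███   ┃   ┃                              
····██   ┃   ┃                              
··█···   ┃   ┃                              
····█·   ┃   ┃                              
━━━━━━━━━┛   ┃                              
             ┃                              


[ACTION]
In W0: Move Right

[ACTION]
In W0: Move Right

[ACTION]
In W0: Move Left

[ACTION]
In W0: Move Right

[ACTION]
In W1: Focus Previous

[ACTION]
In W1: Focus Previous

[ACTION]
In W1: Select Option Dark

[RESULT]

> Public:     [x]               ┃           
  Role:       [Moderator      ▼]┃           
                                ┃           
                                ┃           
                                ┃           
                                ┃           
                                ┃           
━━━━━━━━━┓                      ┃           
         ┃                      ┃           
─────────┨                      ┃           
         ┃                      ┃           
·█···█   ┃                      ┃           
··██··   ┃━━━━━━━━━━━━━━━━━━━━━━┛           
···███   ┃   ┃                              
····██   ┃   ┃                              
··█···   ┃   ┃                              
····█·   ┃   ┃                              
━━━━━━━━━┛   ┃                              
             ┃                              


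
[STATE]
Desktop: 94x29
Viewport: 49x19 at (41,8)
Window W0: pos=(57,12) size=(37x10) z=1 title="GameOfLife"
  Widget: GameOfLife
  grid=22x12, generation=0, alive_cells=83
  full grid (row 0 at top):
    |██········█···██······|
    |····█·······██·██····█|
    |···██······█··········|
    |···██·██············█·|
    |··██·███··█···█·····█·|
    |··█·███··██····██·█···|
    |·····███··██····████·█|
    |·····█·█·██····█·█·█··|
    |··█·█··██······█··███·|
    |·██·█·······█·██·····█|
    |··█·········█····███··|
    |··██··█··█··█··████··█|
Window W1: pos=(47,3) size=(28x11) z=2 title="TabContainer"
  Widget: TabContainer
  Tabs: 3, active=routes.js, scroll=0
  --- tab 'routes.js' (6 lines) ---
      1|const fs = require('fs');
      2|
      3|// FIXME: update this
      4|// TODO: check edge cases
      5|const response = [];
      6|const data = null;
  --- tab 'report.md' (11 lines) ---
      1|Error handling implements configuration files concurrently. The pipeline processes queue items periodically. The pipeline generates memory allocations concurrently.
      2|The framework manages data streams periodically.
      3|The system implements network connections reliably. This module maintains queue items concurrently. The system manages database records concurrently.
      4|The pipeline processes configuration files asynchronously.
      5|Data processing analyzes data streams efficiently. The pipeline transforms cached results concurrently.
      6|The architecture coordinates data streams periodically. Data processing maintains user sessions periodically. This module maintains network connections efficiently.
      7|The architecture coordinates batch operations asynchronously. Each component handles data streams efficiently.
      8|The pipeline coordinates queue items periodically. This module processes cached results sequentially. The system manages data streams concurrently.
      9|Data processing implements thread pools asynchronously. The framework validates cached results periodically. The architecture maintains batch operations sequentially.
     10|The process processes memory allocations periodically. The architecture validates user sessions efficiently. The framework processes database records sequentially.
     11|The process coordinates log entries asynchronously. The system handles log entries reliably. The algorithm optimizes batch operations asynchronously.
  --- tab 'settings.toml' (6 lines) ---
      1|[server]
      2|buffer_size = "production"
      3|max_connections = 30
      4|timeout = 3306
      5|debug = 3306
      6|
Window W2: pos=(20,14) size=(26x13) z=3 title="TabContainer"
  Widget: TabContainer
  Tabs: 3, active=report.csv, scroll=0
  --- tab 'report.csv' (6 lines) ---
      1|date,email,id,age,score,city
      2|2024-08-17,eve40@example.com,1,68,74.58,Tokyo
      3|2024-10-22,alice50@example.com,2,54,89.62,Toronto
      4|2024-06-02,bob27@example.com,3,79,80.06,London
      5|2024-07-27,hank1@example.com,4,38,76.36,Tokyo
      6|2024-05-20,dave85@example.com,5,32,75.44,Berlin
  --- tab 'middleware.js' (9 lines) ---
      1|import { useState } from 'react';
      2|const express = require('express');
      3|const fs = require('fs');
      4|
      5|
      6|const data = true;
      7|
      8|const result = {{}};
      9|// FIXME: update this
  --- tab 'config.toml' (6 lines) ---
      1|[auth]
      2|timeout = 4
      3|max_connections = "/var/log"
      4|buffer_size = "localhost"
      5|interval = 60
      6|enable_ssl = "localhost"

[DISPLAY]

      ┃const fs = require('fs'); ┃               
      ┃                          ┃               
      ┃// FIXME: update this     ┃               
      ┃// TODO: check edge cases ┃               
      ┃const response = [];      ┃━━━━━━━━━━━━━━━
      ┗━━━━━━━━━━━━━━━━━━━━━━━━━━┛               
━━━━┓           ┠────────────────────────────────
    ┃           ┃Gen: 0                          
────┨           ┃···██·██············█·          
ware┃           ┃··██·███··█···█·····█·          
────┃           ┃··█·███··██····██·█···          
ore,┃           ┃·····███··██····████·█          
mple┃           ┃·····█·█·██····█·█·█··          
xamp┃           ┗━━━━━━━━━━━━━━━━━━━━━━━━━━━━━━━━
mple┃                                            
mple┃                                            
ampl┃                                            
    ┃                                            
━━━━┛                                            


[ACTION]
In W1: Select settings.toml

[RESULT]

      ┃[server]                  ┃               
      ┃buffer_size = "production"┃               
      ┃max_connections = 30      ┃               
      ┃timeout = 3306            ┃               
      ┃debug = 3306              ┃━━━━━━━━━━━━━━━
      ┗━━━━━━━━━━━━━━━━━━━━━━━━━━┛               
━━━━┓           ┠────────────────────────────────
    ┃           ┃Gen: 0                          
────┨           ┃···██·██············█·          
ware┃           ┃··██·███··█···█·····█·          
────┃           ┃··█·███··██····██·█···          
ore,┃           ┃·····███··██····████·█          
mple┃           ┃·····█·█·██····█·█·█··          
xamp┃           ┗━━━━━━━━━━━━━━━━━━━━━━━━━━━━━━━━
mple┃                                            
mple┃                                            
ampl┃                                            
    ┃                                            
━━━━┛                                            


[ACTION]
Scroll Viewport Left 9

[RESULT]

               ┃[server]                  ┃      
               ┃buffer_size = "production"┃      
               ┃max_connections = 30      ┃      
               ┃timeout = 3306            ┃      
               ┃debug = 3306              ┃━━━━━━
               ┗━━━━━━━━━━━━━━━━━━━━━━━━━━┛      
━━━━━━━━━━━━━┓           ┠───────────────────────
er           ┃           ┃Gen: 0                 
─────────────┨           ┃···██·██············█· 
]│ middleware┃           ┃··██·███··█···█·····█· 
─────────────┃           ┃··█·███··██····██·█··· 
id,age,score,┃           ┃·····███··██····████·█ 
eve40@example┃           ┃·····█·█·██····█·█·█·· 
alice50@examp┃           ┗━━━━━━━━━━━━━━━━━━━━━━━
bob27@example┃                                   
hank1@example┃                                   
dave85@exampl┃                                   
             ┃                                   
━━━━━━━━━━━━━┛                                   


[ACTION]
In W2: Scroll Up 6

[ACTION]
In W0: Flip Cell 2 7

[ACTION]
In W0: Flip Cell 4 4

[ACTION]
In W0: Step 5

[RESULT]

               ┃[server]                  ┃      
               ┃buffer_size = "production"┃      
               ┃max_connections = 30      ┃      
               ┃timeout = 3306            ┃      
               ┃debug = 3306              ┃━━━━━━
               ┗━━━━━━━━━━━━━━━━━━━━━━━━━━┛      
━━━━━━━━━━━━━┓           ┠───────────────────────
er           ┃           ┃Gen: 5                 
─────────────┨           ┃·······███·██··██·█··· 
]│ middleware┃           ┃·······██······██·██·· 
─────────────┃           ┃··············█···█·██ 
id,age,score,┃           ┃··█·█··········███··██ 
eve40@example┃           ┃·█······██·█··█······· 
alice50@examp┃           ┗━━━━━━━━━━━━━━━━━━━━━━━
bob27@example┃                                   
hank1@example┃                                   
dave85@exampl┃                                   
             ┃                                   
━━━━━━━━━━━━━┛                                   


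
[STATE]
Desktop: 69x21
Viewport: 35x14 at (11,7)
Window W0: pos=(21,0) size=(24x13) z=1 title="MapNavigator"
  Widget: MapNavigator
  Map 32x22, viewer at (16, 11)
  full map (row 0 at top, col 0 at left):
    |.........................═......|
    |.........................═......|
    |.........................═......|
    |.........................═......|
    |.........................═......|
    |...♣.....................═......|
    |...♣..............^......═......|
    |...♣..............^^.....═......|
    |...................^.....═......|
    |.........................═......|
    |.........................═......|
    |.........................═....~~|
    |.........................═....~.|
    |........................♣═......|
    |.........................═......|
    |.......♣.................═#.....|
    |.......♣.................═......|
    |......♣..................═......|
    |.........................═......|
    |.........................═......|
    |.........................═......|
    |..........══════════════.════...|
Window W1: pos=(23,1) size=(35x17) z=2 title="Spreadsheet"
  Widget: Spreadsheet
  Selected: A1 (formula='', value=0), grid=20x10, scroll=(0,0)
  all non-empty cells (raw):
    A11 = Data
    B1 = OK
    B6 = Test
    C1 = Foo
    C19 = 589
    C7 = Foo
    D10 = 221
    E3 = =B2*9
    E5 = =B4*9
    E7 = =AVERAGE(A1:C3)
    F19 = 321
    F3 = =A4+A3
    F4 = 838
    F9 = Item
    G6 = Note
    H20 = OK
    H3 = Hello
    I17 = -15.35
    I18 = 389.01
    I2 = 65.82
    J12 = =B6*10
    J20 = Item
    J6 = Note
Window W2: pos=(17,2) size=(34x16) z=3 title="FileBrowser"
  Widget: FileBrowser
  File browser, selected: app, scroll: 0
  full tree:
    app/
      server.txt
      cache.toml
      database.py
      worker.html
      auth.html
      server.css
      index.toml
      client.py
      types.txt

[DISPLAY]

      ┃    cache.toml              
      ┃    database.py             
      ┃    worker.html             
      ┃    auth.html               
      ┃    server.css              
      ┃    index.toml              
      ┃    client.py               
      ┃    types.txt               
      ┃                            
      ┃                            
      ┗━━━━━━━━━━━━━━━━━━━━━━━━━━━━
                                   
                                   
                                   


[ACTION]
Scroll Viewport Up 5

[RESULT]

      ┏━━━━━━━━━━━━━━━━━━━━━━━━━━━━
      ┃ FileBrowser                
      ┠────────────────────────────
      ┃> [-] app/                  
      ┃    server.txt              
      ┃    cache.toml              
      ┃    database.py             
      ┃    worker.html             
      ┃    auth.html               
      ┃    server.css              
      ┃    index.toml              
      ┃    client.py               
      ┃    types.txt               
      ┃                            


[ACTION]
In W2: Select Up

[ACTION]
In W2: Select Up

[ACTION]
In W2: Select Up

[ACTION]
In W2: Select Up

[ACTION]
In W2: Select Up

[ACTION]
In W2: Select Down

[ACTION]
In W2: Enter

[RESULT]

      ┏━━━━━━━━━━━━━━━━━━━━━━━━━━━━
      ┃ FileBrowser                
      ┠────────────────────────────
      ┃  [-] app/                  
      ┃  > server.txt              
      ┃    cache.toml              
      ┃    database.py             
      ┃    worker.html             
      ┃    auth.html               
      ┃    server.css              
      ┃    index.toml              
      ┃    client.py               
      ┃    types.txt               
      ┃                            


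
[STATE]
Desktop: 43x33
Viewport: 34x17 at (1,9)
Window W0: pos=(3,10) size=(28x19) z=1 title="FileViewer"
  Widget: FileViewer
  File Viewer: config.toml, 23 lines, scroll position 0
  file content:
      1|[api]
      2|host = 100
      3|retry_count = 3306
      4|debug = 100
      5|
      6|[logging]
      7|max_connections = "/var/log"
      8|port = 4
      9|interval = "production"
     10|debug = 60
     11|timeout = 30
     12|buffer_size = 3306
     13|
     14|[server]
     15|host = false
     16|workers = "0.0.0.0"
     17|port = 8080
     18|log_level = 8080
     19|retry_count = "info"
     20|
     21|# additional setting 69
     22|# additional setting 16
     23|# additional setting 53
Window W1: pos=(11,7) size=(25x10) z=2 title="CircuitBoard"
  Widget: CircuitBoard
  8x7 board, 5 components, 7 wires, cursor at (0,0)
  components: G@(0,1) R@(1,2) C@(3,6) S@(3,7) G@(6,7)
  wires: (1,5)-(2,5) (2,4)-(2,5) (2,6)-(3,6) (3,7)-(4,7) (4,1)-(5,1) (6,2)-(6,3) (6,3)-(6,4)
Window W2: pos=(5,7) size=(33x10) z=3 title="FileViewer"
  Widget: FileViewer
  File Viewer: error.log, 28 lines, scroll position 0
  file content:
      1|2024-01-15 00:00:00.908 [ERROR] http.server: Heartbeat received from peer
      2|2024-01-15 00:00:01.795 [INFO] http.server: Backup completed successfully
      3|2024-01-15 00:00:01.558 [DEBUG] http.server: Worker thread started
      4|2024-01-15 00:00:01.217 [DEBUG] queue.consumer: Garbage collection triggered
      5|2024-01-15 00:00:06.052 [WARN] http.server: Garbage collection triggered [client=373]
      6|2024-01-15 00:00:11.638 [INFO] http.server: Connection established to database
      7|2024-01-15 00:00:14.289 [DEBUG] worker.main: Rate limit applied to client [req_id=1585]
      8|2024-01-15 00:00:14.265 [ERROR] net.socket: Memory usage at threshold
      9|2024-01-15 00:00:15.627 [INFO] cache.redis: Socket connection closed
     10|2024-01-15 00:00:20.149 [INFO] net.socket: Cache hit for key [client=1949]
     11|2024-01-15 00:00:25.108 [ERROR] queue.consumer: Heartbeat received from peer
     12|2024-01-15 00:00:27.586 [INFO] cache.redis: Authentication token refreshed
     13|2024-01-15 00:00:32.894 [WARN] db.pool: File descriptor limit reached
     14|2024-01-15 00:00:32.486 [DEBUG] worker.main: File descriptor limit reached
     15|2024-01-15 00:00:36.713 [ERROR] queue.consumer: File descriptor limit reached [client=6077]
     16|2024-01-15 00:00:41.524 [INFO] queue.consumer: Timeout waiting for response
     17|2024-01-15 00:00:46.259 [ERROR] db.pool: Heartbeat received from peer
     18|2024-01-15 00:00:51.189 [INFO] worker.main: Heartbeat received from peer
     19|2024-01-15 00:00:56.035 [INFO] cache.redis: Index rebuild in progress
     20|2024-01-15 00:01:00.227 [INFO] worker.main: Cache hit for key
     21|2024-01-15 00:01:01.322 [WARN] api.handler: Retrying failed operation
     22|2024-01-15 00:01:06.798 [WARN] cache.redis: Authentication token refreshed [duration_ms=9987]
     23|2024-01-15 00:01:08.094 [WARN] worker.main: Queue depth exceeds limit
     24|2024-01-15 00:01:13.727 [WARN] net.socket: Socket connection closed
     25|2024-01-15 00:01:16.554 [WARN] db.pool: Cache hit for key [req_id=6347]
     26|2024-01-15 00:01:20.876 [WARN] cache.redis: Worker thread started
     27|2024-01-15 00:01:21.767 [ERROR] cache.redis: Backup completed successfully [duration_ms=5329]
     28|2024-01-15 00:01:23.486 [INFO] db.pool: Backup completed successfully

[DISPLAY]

    ┠─────────────────────────────
  ┏━┃2024-01-15 00:00:00.908 [ERRO
  ┃ ┃2024-01-15 00:00:01.795 [INFO
  ┠─┃2024-01-15 00:00:01.558 [DEBU
  ┃[┃2024-01-15 00:00:01.217 [DEBU
  ┃h┃2024-01-15 00:00:06.052 [WARN
  ┃r┃2024-01-15 00:00:11.638 [INFO
  ┃d┗━━━━━━━━━━━━━━━━━━━━━━━━━━━━━
  ┃                         ░┃    
  ┃[logging]                ░┃    
  ┃max_connections = "/var/l░┃    
  ┃port = 4                 ░┃    
  ┃interval = "production"  ░┃    
  ┃debug = 60               ░┃    
  ┃timeout = 30             ░┃    
  ┃buffer_size = 3306       ░┃    
  ┃                         ░┃    


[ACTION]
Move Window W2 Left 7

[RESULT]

───────────────────────────────┨──
2024-01-15 00:00:00.908 [ERROR▲┃  
2024-01-15 00:00:01.795 [INFO]█┃  
2024-01-15 00:00:01.558 [DEBUG░┃  
2024-01-15 00:00:01.217 [DEBUG░┃  
2024-01-15 00:00:06.052 [WARN]░┃  
2024-01-15 00:00:11.638 [INFO]▼┃ ─
━━━━━━━━━━━━━━━━━━━━━━━━━━━━━━━┛━━
  ┃                         ░┃    
  ┃[logging]                ░┃    
  ┃max_connections = "/var/l░┃    
  ┃port = 4                 ░┃    
  ┃interval = "production"  ░┃    
  ┃debug = 60               ░┃    
  ┃timeout = 30             ░┃    
  ┃buffer_size = 3306       ░┃    
  ┃                         ░┃    


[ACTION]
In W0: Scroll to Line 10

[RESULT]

───────────────────────────────┨──
2024-01-15 00:00:00.908 [ERROR▲┃  
2024-01-15 00:00:01.795 [INFO]█┃  
2024-01-15 00:00:01.558 [DEBUG░┃  
2024-01-15 00:00:01.217 [DEBUG░┃  
2024-01-15 00:00:06.052 [WARN]░┃  
2024-01-15 00:00:11.638 [INFO]▼┃ ─
━━━━━━━━━━━━━━━━━━━━━━━━━━━━━━━┛━━
  ┃                         ░┃    
  ┃[server]                 ░┃    
  ┃host = false             ░┃    
  ┃workers = "0.0.0.0"      ░┃    
  ┃port = 8080              ░┃    
  ┃log_level = 8080         ░┃    
  ┃retry_count = "info"     ░┃    
  ┃                         ░┃    
  ┃# additional setting 69  ░┃    


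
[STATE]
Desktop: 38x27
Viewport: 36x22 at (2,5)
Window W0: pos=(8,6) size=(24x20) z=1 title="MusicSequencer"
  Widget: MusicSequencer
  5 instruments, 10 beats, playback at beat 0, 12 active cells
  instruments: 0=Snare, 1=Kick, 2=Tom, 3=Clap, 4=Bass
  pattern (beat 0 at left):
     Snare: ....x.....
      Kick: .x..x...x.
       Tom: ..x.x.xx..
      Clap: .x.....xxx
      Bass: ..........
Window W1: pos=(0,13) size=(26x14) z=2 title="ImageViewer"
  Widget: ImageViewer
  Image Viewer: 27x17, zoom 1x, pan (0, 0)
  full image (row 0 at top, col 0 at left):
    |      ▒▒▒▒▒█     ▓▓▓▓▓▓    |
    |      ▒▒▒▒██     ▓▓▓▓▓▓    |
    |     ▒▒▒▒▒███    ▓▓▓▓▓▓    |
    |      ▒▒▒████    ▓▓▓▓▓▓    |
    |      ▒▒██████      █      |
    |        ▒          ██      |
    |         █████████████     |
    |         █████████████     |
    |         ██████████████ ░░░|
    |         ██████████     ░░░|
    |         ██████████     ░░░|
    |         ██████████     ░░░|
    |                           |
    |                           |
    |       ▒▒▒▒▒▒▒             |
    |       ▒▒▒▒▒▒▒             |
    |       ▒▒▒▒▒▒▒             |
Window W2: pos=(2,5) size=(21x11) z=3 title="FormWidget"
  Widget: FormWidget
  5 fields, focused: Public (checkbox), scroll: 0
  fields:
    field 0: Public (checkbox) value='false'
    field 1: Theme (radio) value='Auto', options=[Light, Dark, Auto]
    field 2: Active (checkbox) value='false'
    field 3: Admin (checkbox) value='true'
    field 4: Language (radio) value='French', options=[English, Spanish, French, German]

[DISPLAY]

┏━━━━━━━━━━━━━━━━━━━┓               
┃ FormWidget        ┃━━━━━━━━┓      
┠───────────────────┨r       ┃      
┃> Public:     [ ]  ┃────────┨      
┃  Theme:      ( ) L┃89      ┃      
┃  Active:     [ ]  ┃··      ┃      
┃  Admin:      [x]  ┃█·      ┃      
┃  Language:   ( ) E┃··      ┃      
┃                   ┃━━┓     ┃      
┃                   ┃  ┃     ┃      
┗━━━━━━━━━━━━━━━━━━━┛──┨     ┃      
     ▒▒▒▒▒█     ▓▓▓▓▓▓ ┃     ┃      
     ▒▒▒▒██     ▓▓▓▓▓▓ ┃     ┃      
    ▒▒▒▒▒███    ▓▓▓▓▓▓ ┃     ┃      
     ▒▒▒████    ▓▓▓▓▓▓ ┃     ┃      
     ▒▒██████      █   ┃     ┃      
       ▒          ██   ┃     ┃      
        █████████████  ┃     ┃      
        █████████████  ┃     ┃      
        ██████████████ ┃     ┃      
        ██████████     ┃━━━━━┛      
━━━━━━━━━━━━━━━━━━━━━━━┛            


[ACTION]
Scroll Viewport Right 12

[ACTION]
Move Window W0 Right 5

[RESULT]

┏━━━━━━━━━━━━━━━━━━━┓               
┃ FormWidget        ┃━━━━━━━━━━━━━┓ 
┠───────────────────┨uencer       ┃ 
┃> Public:     [ ]  ┃─────────────┨ 
┃  Theme:      ( ) L┃3456789      ┃ 
┃  Active:     [ ]  ┃·█·····      ┃ 
┃  Admin:      [x]  ┃·█···█·      ┃ 
┃  Language:   ( ) E┃·█·██··      ┃ 
┃                   ┃━━┓·███      ┃ 
┃                   ┃  ┃····      ┃ 
┗━━━━━━━━━━━━━━━━━━━┛──┨          ┃ 
     ▒▒▒▒▒█     ▓▓▓▓▓▓ ┃          ┃ 
     ▒▒▒▒██     ▓▓▓▓▓▓ ┃          ┃ 
    ▒▒▒▒▒███    ▓▓▓▓▓▓ ┃          ┃ 
     ▒▒▒████    ▓▓▓▓▓▓ ┃          ┃ 
     ▒▒██████      █   ┃          ┃ 
       ▒          ██   ┃          ┃ 
        █████████████  ┃          ┃ 
        █████████████  ┃          ┃ 
        ██████████████ ┃          ┃ 
        ██████████     ┃━━━━━━━━━━┛ 
━━━━━━━━━━━━━━━━━━━━━━━┛            


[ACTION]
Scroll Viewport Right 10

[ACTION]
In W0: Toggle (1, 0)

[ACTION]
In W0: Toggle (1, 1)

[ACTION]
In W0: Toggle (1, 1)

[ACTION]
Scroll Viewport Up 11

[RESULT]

                                    
                                    
                                    
                                    
                                    
┏━━━━━━━━━━━━━━━━━━━┓               
┃ FormWidget        ┃━━━━━━━━━━━━━┓ 
┠───────────────────┨uencer       ┃ 
┃> Public:     [ ]  ┃─────────────┨ 
┃  Theme:      ( ) L┃3456789      ┃ 
┃  Active:     [ ]  ┃·█·····      ┃ 
┃  Admin:      [x]  ┃·█···█·      ┃ 
┃  Language:   ( ) E┃·█·██··      ┃ 
┃                   ┃━━┓·███      ┃ 
┃                   ┃  ┃····      ┃ 
┗━━━━━━━━━━━━━━━━━━━┛──┨          ┃ 
     ▒▒▒▒▒█     ▓▓▓▓▓▓ ┃          ┃ 
     ▒▒▒▒██     ▓▓▓▓▓▓ ┃          ┃ 
    ▒▒▒▒▒███    ▓▓▓▓▓▓ ┃          ┃ 
     ▒▒▒████    ▓▓▓▓▓▓ ┃          ┃ 
     ▒▒██████      █   ┃          ┃ 
       ▒          ██   ┃          ┃ 


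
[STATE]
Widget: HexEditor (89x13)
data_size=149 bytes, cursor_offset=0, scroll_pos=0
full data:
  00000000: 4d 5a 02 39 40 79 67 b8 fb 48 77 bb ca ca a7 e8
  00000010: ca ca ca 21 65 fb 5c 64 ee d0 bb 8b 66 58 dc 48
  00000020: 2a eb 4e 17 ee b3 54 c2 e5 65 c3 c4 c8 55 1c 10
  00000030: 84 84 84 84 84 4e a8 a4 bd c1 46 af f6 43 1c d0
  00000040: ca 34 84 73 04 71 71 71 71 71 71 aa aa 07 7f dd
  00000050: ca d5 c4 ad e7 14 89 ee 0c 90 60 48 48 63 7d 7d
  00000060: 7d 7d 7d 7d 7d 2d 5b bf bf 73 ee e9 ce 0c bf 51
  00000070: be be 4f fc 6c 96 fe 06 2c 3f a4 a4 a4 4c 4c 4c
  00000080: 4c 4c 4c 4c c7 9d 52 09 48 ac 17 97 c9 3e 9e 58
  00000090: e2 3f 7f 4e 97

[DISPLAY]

00000000  4D 5a 02 39 40 79 67 b8  fb 48 77 bb ca ca a7 e8  |MZ.9@yg..Hw.....|           
00000010  ca ca ca 21 65 fb 5c 64  ee d0 bb 8b 66 58 dc 48  |...!e.\d....fX.H|           
00000020  2a eb 4e 17 ee b3 54 c2  e5 65 c3 c4 c8 55 1c 10  |*.N...T..e...U..|           
00000030  84 84 84 84 84 4e a8 a4  bd c1 46 af f6 43 1c d0  |.....N....F..C..|           
00000040  ca 34 84 73 04 71 71 71  71 71 71 aa aa 07 7f dd  |.4.s.qqqqqq.....|           
00000050  ca d5 c4 ad e7 14 89 ee  0c 90 60 48 48 63 7d 7d  |..........`HHc}}|           
00000060  7d 7d 7d 7d 7d 2d 5b bf  bf 73 ee e9 ce 0c bf 51  |}}}}}-[..s.....Q|           
00000070  be be 4f fc 6c 96 fe 06  2c 3f a4 a4 a4 4c 4c 4c  |..O.l...,?...LLL|           
00000080  4c 4c 4c 4c c7 9d 52 09  48 ac 17 97 c9 3e 9e 58  |LLLL..R.H....>.X|           
00000090  e2 3f 7f 4e 97                                    |.?.N.           |           
                                                                                         
                                                                                         
                                                                                         


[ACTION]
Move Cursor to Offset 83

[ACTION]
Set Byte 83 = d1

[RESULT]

00000000  4d 5a 02 39 40 79 67 b8  fb 48 77 bb ca ca a7 e8  |MZ.9@yg..Hw.....|           
00000010  ca ca ca 21 65 fb 5c 64  ee d0 bb 8b 66 58 dc 48  |...!e.\d....fX.H|           
00000020  2a eb 4e 17 ee b3 54 c2  e5 65 c3 c4 c8 55 1c 10  |*.N...T..e...U..|           
00000030  84 84 84 84 84 4e a8 a4  bd c1 46 af f6 43 1c d0  |.....N....F..C..|           
00000040  ca 34 84 73 04 71 71 71  71 71 71 aa aa 07 7f dd  |.4.s.qqqqqq.....|           
00000050  ca d5 c4 D1 e7 14 89 ee  0c 90 60 48 48 63 7d 7d  |..........`HHc}}|           
00000060  7d 7d 7d 7d 7d 2d 5b bf  bf 73 ee e9 ce 0c bf 51  |}}}}}-[..s.....Q|           
00000070  be be 4f fc 6c 96 fe 06  2c 3f a4 a4 a4 4c 4c 4c  |..O.l...,?...LLL|           
00000080  4c 4c 4c 4c c7 9d 52 09  48 ac 17 97 c9 3e 9e 58  |LLLL..R.H....>.X|           
00000090  e2 3f 7f 4e 97                                    |.?.N.           |           
                                                                                         
                                                                                         
                                                                                         


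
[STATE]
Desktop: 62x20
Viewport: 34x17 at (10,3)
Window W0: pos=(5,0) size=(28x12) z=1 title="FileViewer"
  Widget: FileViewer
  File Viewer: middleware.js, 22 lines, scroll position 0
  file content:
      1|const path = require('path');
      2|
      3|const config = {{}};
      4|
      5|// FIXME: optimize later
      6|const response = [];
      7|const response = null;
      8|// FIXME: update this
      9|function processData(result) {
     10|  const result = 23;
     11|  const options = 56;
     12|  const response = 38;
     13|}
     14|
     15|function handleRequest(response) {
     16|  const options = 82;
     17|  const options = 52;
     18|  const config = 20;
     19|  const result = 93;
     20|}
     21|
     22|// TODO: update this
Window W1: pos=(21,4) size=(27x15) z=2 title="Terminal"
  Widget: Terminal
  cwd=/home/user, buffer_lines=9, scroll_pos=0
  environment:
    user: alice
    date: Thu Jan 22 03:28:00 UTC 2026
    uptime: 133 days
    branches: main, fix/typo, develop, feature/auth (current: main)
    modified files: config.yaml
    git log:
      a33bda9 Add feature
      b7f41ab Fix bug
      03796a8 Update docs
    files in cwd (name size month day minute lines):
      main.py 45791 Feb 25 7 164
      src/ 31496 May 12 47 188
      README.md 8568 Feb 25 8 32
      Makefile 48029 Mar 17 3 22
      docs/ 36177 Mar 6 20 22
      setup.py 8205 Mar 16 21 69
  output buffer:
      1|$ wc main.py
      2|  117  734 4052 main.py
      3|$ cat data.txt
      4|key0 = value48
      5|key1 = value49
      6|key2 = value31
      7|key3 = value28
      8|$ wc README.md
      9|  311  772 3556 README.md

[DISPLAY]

t path = require('pat▲┃           
           ┏━━━━━━━━━━━━━━━━━━━━━━
t config = ┃ Terminal             
           ┠──────────────────────
IXME: optim┃$ wc main.py          
t response ┃  117  734 4052 main.p
t response ┃$ cat data.txt        
IXME: updat┃key0 = value48        
━━━━━━━━━━━┃key1 = value49        
           ┃key2 = value31        
           ┃key3 = value28        
           ┃$ wc README.md        
           ┃  311  772 3556 README
           ┃$ █                   
           ┃                      
           ┗━━━━━━━━━━━━━━━━━━━━━━
                                  


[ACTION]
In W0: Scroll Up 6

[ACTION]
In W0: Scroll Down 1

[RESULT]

                     ▲┃           
t config = ┏━━━━━━━━━━━━━━━━━━━━━━
           ┃ Terminal             
IXME: optim┠──────────────────────
t response ┃$ wc main.py          
t response ┃  117  734 4052 main.p
IXME: updat┃$ cat data.txt        
tion proces┃key0 = value48        
━━━━━━━━━━━┃key1 = value49        
           ┃key2 = value31        
           ┃key3 = value28        
           ┃$ wc README.md        
           ┃  311  772 3556 README
           ┃$ █                   
           ┃                      
           ┗━━━━━━━━━━━━━━━━━━━━━━
                                  


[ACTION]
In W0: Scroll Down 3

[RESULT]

IXME: optimize later ▲┃           
t response ┏━━━━━━━━━━━━━━━━━━━━━━
t response ┃ Terminal             
IXME: updat┠──────────────────────
tion proces┃$ wc main.py          
nst result ┃  117  734 4052 main.p
nst options┃$ cat data.txt        
nst respons┃key0 = value48        
━━━━━━━━━━━┃key1 = value49        
           ┃key2 = value31        
           ┃key3 = value28        
           ┃$ wc README.md        
           ┃  311  772 3556 README
           ┃$ █                   
           ┃                      
           ┗━━━━━━━━━━━━━━━━━━━━━━
                                  


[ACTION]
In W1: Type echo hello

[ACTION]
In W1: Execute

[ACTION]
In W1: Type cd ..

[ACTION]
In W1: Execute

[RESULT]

IXME: optimize later ▲┃           
t response ┏━━━━━━━━━━━━━━━━━━━━━━
t response ┃ Terminal             
IXME: updat┠──────────────────────
tion proces┃key0 = value48        
nst result ┃key1 = value49        
nst options┃key2 = value31        
nst respons┃key3 = value28        
━━━━━━━━━━━┃$ wc README.md        
           ┃  311  772 3556 README
           ┃$ echo hello          
           ┃hello                 
           ┃$ cd ..               
           ┃                      
           ┃$ █                   
           ┗━━━━━━━━━━━━━━━━━━━━━━
                                  
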